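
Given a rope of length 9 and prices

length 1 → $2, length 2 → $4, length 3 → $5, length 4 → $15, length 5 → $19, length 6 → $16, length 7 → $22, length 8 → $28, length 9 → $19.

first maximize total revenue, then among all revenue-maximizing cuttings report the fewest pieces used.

2

Build r[k] bottom-up: r[k] = max over allowed piece i of (p[i] + r[k−i]).
r[1] = 2
r[2] = 4  (first piece 1, then r[1]=2)
r[3] = 6  (first piece 1, then r[2]=4)
r[4] = 15
r[5] = 19
r[6] = 21  (first piece 1, then r[5]=19)
r[7] = 23  (first piece 1, then r[6]=21)
r[8] = 30  (first piece 4, then r[4]=15)
r[9] = 34  (first piece 4, then r[5]=19)
Maximum revenue is $34.
Now minimize piece count subject to staying optimal: for each k, pieces[k] = 1 + min over i with p[i]+r[k−i]=r[k] of pieces[k−i].
pieces[6] = 2
pieces[7] = 2
pieces[8] = 2
pieces[9] = 2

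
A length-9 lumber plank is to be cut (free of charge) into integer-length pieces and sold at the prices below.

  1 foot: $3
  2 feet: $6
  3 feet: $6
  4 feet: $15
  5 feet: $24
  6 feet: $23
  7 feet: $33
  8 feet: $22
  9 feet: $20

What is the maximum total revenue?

39

Consider every possible first cut. v[k] is the best of p[i]+v[k−i] over all sellable i≤k.
v[1] = 3
v[2] = max(3+3, 6+0) = 6
v[3] = max(3+6, 6+3, 6+0) = 9
v[4] = max(3+9, 6+6, 6+3, 15+0) = 15
v[5] = max(3+15, 6+9, 6+6, 15+3, 24+0) = 24
v[6] = max(3+24, 6+15, 6+9, 15+6, 24+3, 23+0) = 27
v[7] = max(3+27, 6+24, 6+15, …, 23+3, 33+0) = 33
v[8] = max(3+33, 6+27, 6+24, …, 33+3, 22+0) = 36
v[9] = max(3+36, 6+33, 6+27, …, 22+3, 20+0) = 39
One optimal cutting: 7 + 1 + 1 → $33 + $3 + $3 = $39.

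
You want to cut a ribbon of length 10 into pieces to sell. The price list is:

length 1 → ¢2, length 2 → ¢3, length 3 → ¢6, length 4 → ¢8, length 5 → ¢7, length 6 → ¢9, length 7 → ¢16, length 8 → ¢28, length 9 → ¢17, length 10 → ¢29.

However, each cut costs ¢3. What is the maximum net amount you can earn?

29

Let net[k] be the best obtainable value from length k. For each k, try every first piece i and keep the best of price[i] + net[k−i] minus the 3 cut fee when i<k.
net[1] = 2
net[2] = max(2+2-3, 3+0) = 3
net[3] = max(2+3-3, 3+2-3, 6+0) = 6
net[4] = max(2+6-3, 3+3-3, 6+2-3, 8+0) = 8
net[5] = max(2+8-3, 3+6-3, 6+3-3, 8+2-3, 7+0) = 7
net[6] = max(2+7-3, 3+8-3, 6+6-3, 8+3-3, 7+2-3, 9+0) = 9
net[7] = max(2+9-3, 3+7-3, 6+8-3, …, 9+2-3, 16+0) = 16
net[8] = max(2+16-3, 3+9-3, 6+7-3, …, 16+2-3, 28+0) = 28
net[9] = max(2+28-3, 3+16-3, 6+9-3, …, 28+2-3, 17+0) = 27
net[10] = max(2+27-3, 3+28-3, 6+16-3, …, 17+2-3, 29+0) = 29
Best is to make no cuts and sell whole for ¢29.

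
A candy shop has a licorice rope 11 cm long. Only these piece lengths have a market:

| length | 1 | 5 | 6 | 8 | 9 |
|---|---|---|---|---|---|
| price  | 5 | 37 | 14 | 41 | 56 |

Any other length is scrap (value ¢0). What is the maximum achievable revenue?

79

Build r[k] bottom-up: r[k] = max over allowed piece i of (p[i] + r[k−i]).
r[1] = 5
r[2] = 10  (first piece 1, then r[1]=5)
r[3] = 15  (first piece 1, then r[2]=10)
r[4] = 20  (first piece 1, then r[3]=15)
r[5] = 37
r[6] = 42  (first piece 1, then r[5]=37)
r[7] = 47  (first piece 1, then r[6]=42)
r[8] = 52  (first piece 1, then r[7]=47)
r[9] = 57  (first piece 1, then r[8]=52)
r[10] = 74  (first piece 5, then r[5]=37)
r[11] = 79  (first piece 1, then r[10]=74)
One optimal cutting: 5 + 5 + 1 → ¢79.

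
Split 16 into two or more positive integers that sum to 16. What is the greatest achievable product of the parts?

324

Define g[k] = max over 1≤i<k of i · max(k−i, g[k−i]); the inner max lets the remainder stay uncut if that's better.
Small cases: g[2]=1, g[3]=2, g[4]=4, g[5]=6, g[6]=9, g[7]=12, g[8]=18, g[9]=27, g[10]=36, g[11]=54.
g[12] = 3·max(9,27) = 3·27 = 81
g[13] = 2·max(11,54) = 2·54 = 108
g[14] = 2·max(12,81) = 2·81 = 162
g[15] = 3·max(12,81) = 3·81 = 243
g[16] = 2·max(14,162) = 2·162 = 324
One optimal split: 3 + 3 + 3 + 3 + 2 + 2; product 3·3·3·3·2·2 = 324.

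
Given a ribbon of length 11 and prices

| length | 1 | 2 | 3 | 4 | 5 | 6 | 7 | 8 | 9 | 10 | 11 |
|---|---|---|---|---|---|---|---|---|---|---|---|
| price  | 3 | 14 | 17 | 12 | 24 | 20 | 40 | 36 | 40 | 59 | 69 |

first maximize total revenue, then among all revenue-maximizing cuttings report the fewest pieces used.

Let r[k] be the best obtainable value from length k. For each k, try every first piece i and keep the best of price[i] + r[k−i].
r[1] = 3
r[2] = 14
r[3] = 17  (first piece 1, then r[2]=14)
r[4] = 28  (first piece 2, then r[2]=14)
r[5] = 31  (first piece 1, then r[4]=28)
r[6] = 42  (first piece 2, then r[4]=28)
r[7] = 45  (first piece 1, then r[6]=42)
r[8] = 56  (first piece 2, then r[6]=42)
r[9] = 59  (first piece 1, then r[8]=56)
r[10] = 70  (first piece 2, then r[8]=56)
r[11] = 73  (first piece 1, then r[10]=70)
Maximum revenue is ¢73.
Now minimize piece count subject to staying optimal: for each k, pieces[k] = 1 + min over i with p[i]+r[k−i]=r[k] of pieces[k−i].
pieces[8] = 4
pieces[9] = 4
pieces[10] = 5
pieces[11] = 5

5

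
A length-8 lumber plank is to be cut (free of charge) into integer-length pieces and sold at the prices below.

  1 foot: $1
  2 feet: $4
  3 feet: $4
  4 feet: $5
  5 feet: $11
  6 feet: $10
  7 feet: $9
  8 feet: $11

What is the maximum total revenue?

16

Let v[k] be the best obtainable value from length k. For each k, try every first piece i and keep the best of price[i] + v[k−i].
v[1] = 1
v[2] = 4
v[3] = 5  (first piece 1, then v[2]=4)
v[4] = 8  (first piece 2, then v[2]=4)
v[5] = 11
v[6] = 12  (first piece 1, then v[5]=11)
v[7] = 15  (first piece 2, then v[5]=11)
v[8] = 16  (first piece 1, then v[7]=15)
One optimal cutting: 5 + 2 + 1 → $11 + $4 + $1 = $16.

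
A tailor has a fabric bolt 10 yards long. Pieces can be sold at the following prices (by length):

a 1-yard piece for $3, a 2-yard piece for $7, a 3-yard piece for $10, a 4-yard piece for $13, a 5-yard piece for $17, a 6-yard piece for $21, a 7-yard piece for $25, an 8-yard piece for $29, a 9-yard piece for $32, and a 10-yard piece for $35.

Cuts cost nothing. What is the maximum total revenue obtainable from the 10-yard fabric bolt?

Build best[k] bottom-up: best[k] = max over allowed piece i of (p[i] + best[k−i]).
best[1] = 3
best[2] = max(3+3, 7+0) = 7
best[3] = max(3+7, 7+3, 10+0) = 10
best[4] = max(3+10, 7+7, 10+3, 13+0) = 14
best[5] = max(3+14, 7+10, 10+7, 13+3, 17+0) = 17
best[6] = max(3+17, 7+14, 10+10, 13+7, 17+3, 21+0) = 21
best[7] = max(3+21, 7+17, 10+14, …, 21+3, 25+0) = 25
best[8] = max(3+25, 7+21, 10+17, …, 25+3, 29+0) = 29
best[9] = max(3+29, 7+25, 10+21, …, 29+3, 32+0) = 32
best[10] = max(3+32, 7+29, 10+25, …, 32+3, 35+0) = 36
One optimal cutting: 8 + 2 → $29 + $7 = $36.

36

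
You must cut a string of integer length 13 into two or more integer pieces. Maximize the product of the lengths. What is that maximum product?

108

Fill m[k] for k=2..13: at each k try every first piece i and multiply by the better of (k−i) uncut or m[k−i].
m[2] = 1*max(1,0) = 1*1 = 1
m[3] = 1*max(2,1) = 1*2 = 2
m[4] = 2*max(2,1) = 2*2 = 4
m[5] = 2*max(3,2) = 2*3 = 6
m[6] = 3*max(3,2) = 3*3 = 9
m[7] = 2*max(5,6) = 2*6 = 12
m[8] = 2*max(6,9) = 2*9 = 18
m[9] = 3*max(6,9) = 3*9 = 27
m[10] = 2*max(8,18) = 2*18 = 36
m[11] = 2*max(9,27) = 2*27 = 54
m[12] = 3*max(9,27) = 3*27 = 81
m[13] = 2*max(11,54) = 2*54 = 108
One optimal split: 3 + 3 + 3 + 2 + 2; product 3*3*3*2*2 = 108.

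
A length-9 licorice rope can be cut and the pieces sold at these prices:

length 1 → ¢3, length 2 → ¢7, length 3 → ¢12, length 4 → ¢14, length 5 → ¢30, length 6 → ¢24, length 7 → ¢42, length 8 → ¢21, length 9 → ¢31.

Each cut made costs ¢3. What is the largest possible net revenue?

Let net[k] be the best obtainable value from length k. For each k, try every first piece i and keep the best of price[i] + net[k−i] minus the 3 cut fee when i<k.
net[1] = 3
net[2] = 7
net[3] = 12
net[4] = 14
net[5] = 30
net[6] = 30  (first piece 1, then net[5]=30)
net[7] = 42
net[8] = 42  (first piece 1, then net[7]=42)
net[9] = 46  (first piece 2, then net[7]=42)
One optimal plan: pieces 7 + 2 (1 cut) → ¢49 − ¢3 = ¢46.

46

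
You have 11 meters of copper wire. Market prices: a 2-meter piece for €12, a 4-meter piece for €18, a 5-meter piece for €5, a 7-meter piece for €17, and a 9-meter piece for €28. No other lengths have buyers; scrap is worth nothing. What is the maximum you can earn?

Build f[k] bottom-up: f[k] = max over allowed piece i of (p[i] + f[k−i]).
f[1] = 0
f[2] = 12
f[3] = 12
f[4] = max(12+12, 18+0) = 24
f[5] = max(12+12, 18+0, 5+0) = 24
f[6] = max(12+24, 18+12, 5+0) = 36
f[7] = max(12+24, 18+12, 5+12, 17+0) = 36
f[8] = max(12+36, 18+24, 5+12, 17+0) = 48
f[9] = max(12+36, 18+24, 5+24, 17+12, 28+0) = 48
f[10] = max(12+48, 18+36, 5+24, 17+12, 28+0) = 60
f[11] = max(12+48, 18+36, 5+36, 17+24, 28+12) = 60
One optimal cutting: pieces 2 + 2 + 2 + 2 + 2 with 1 meter of scrap → €60.

60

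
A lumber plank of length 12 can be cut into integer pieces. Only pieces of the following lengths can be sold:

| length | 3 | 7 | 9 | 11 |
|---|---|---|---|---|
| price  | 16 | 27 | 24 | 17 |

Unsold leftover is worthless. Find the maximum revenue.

Let f[k] be the best obtainable value from length k. For each k, try every first piece i and keep the best of price[i] + f[k−i].
f[1] = 0
f[2] = 0
f[3] = 16
f[4] = 16
f[5] = 16
f[6] = 32  (first piece 3, then f[3]=16)
f[7] = 32
f[8] = 32
f[9] = 48  (first piece 3, then f[6]=32)
f[10] = 48
f[11] = 48
f[12] = 64  (first piece 3, then f[9]=48)
One optimal cutting: 3 + 3 + 3 + 3 → $64.

64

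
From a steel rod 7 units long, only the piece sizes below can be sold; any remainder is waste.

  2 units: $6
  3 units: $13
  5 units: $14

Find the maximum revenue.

26

Build f[k] bottom-up: f[k] = max over allowed piece i of (p[i] + f[k−i]).
f[1] = 0
f[2] = 6
f[3] = 13
f[4] = 13
f[5] = 19  (first piece 2, then f[3]=13)
f[6] = 26  (first piece 3, then f[3]=13)
f[7] = 26
One optimal cutting: pieces 3 + 3 with 1 unit of scrap → $26.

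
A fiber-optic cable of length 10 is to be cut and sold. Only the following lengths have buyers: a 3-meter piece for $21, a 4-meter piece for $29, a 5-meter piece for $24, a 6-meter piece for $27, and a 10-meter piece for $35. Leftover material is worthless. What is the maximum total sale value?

71

Consider every possible first cut. f[k] is the best of p[i]+f[k−i] over all sellable i≤k.
f[1] = 0
f[2] = 0
f[3] = 21
f[4] = max(21+0, 29+0) = 29
f[5] = max(21+0, 29+0, 24+0) = 29
f[6] = max(21+21, 29+0, 24+0, 27+0) = 42
f[7] = max(21+29, 29+21, 24+0, 27+0) = 50
f[8] = max(21+29, 29+29, 24+21, 27+0) = 58
f[9] = max(21+42, 29+29, 24+29, 27+21) = 63
f[10] = max(21+50, 29+42, 24+29, 27+29, 35+0) = 71
One optimal cutting: 4 + 3 + 3 → $71.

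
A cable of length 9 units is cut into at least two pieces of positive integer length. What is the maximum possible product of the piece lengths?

27

Fill P[k] for k=2..9: at each k try every first piece i and multiply by the better of (k−i) uncut or P[k−i].
P[2] = 1*max(1,0) = 1*1 = 1
P[3] = max(1*2, 2*1) = 2
P[4] = max(1*3, 2*2, 3*1) = 4
P[5] = max(1*4, 2*3, 3*2, 4*1) = 6
P[6] = max(1*6, 2*4, 3*3, 4*2, 5*1) = 9
P[7] = max(1*9, 2*6, 3*4, 4*3, 5*2, 6*1) = 12
P[8] = max(1*12, 2*9, 3*6, …, 6*2, 7*1) = 18
P[9] = max(1*18, 2*12, 3*9, …, 7*2, 8*1) = 27
One optimal split: 3 + 3 + 3; product 3*3*3 = 27.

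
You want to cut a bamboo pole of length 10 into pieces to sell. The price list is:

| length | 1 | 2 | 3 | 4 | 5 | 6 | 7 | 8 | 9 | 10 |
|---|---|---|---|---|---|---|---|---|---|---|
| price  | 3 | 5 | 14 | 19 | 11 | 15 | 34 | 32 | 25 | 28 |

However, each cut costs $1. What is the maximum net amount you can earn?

Build net[k] bottom-up: net[k] = max over allowed piece i of (p[i] + net[k−i]) − 1 per cut.
net[1] = 3
net[2] = 5  (first piece 1, then net[1]=3)
net[3] = 14
net[4] = 19
net[5] = 21  (first piece 1, then net[4]=19)
net[6] = 27  (first piece 3, then net[3]=14)
net[7] = 34
net[8] = 37  (first piece 4, then net[4]=19)
net[9] = 40  (first piece 3, then net[6]=27)
net[10] = 47  (first piece 3, then net[7]=34)
One optimal plan: pieces 7 + 3 (1 cut) → $48 − $1 = $47.

47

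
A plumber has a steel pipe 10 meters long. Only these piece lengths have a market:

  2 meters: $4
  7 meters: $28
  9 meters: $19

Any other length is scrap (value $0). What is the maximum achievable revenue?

32

Build f[k] bottom-up: f[k] = max over allowed piece i of (p[i] + f[k−i]).
f[1] = 0
f[2] = 4
f[3] = 4
f[4] = 8  (first piece 2, then f[2]=4)
f[5] = 8
f[6] = 12  (first piece 2, then f[4]=8)
f[7] = 28
f[8] = 28
f[9] = 32  (first piece 2, then f[7]=28)
f[10] = 32
One optimal cutting: pieces 7 + 2 with 1 meter of scrap → $32.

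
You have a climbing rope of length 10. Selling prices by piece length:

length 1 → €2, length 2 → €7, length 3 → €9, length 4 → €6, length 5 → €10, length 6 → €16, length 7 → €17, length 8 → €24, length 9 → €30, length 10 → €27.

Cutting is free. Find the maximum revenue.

Let R[k] be the best obtainable value from length k. For each k, try every first piece i and keep the best of price[i] + R[k−i].
R[1] = 2
R[2] = 7
R[3] = 9  (first piece 1, then R[2]=7)
R[4] = 14  (first piece 2, then R[2]=7)
R[5] = 16  (first piece 1, then R[4]=14)
R[6] = 21  (first piece 2, then R[4]=14)
R[7] = 23  (first piece 1, then R[6]=21)
R[8] = 28  (first piece 2, then R[6]=21)
R[9] = 30  (first piece 1, then R[8]=28)
R[10] = 35  (first piece 2, then R[8]=28)
One optimal cutting: 2 + 2 + 2 + 2 + 2 → €7 + €7 + €7 + €7 + €7 = €35.

35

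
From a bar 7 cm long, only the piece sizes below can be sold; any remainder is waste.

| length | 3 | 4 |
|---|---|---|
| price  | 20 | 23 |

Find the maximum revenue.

43

Build f[k] bottom-up: f[k] = max over allowed piece i of (p[i] + f[k−i]).
f[1] = 0
f[2] = 0
f[3] = 20
f[4] = 23
f[5] = 23
f[6] = 40  (first piece 3, then f[3]=20)
f[7] = 43  (first piece 3, then f[4]=23)
One optimal cutting: 4 + 3 → €43.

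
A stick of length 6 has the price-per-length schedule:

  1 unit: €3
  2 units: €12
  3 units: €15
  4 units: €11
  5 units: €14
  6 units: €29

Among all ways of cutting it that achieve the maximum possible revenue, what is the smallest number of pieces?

Consider every possible first cut. r[k] is the best of p[i]+r[k−i] over all sellable i≤k.
r[1] = 3
r[2] = max(3+3, 12+0) = 12
r[3] = max(3+12, 12+3, 15+0) = 15
r[4] = max(3+15, 12+12, 15+3, 11+0) = 24
r[5] = max(3+24, 12+15, 15+12, 11+3, 14+0) = 27
r[6] = max(3+27, 12+24, 15+15, 11+12, 14+3, 29+0) = 36
Maximum revenue is €36.
Now minimize piece count subject to staying optimal: for each k, pieces[k] = 1 + min over i with p[i]+r[k−i]=r[k] of pieces[k−i].
pieces[3] = 1
pieces[4] = 2
pieces[5] = 2
pieces[6] = 3

3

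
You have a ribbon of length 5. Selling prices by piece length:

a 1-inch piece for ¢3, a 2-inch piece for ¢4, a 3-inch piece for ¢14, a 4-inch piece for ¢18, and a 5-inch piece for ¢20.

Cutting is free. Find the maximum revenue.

Consider every possible first cut. R[k] is the best of p[i]+R[k−i] over all sellable i≤k.
R[1] = 3
R[2] = 6  (first piece 1, then R[1]=3)
R[3] = 14
R[4] = 18
R[5] = 21  (first piece 1, then R[4]=18)
One optimal cutting: 4 + 1 → ¢18 + ¢3 = ¢21.

21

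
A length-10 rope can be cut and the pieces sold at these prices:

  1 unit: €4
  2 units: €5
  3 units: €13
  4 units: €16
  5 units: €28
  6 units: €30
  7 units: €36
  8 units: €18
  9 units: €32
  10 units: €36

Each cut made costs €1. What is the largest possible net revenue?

Build v[k] bottom-up: v[k] = max over allowed piece i of (p[i] + v[k−i]) − 1 per cut.
v[1] = 4
v[2] = 7  (first piece 1, then v[1]=4)
v[3] = 13
v[4] = 16  (first piece 1, then v[3]=13)
v[5] = 28
v[6] = 31  (first piece 1, then v[5]=28)
v[7] = 36
v[8] = 40  (first piece 3, then v[5]=28)
v[9] = 43  (first piece 1, then v[8]=40)
v[10] = 55  (first piece 5, then v[5]=28)
One optimal plan: pieces 5 + 5 (1 cut) → €56 − €1 = €55.

55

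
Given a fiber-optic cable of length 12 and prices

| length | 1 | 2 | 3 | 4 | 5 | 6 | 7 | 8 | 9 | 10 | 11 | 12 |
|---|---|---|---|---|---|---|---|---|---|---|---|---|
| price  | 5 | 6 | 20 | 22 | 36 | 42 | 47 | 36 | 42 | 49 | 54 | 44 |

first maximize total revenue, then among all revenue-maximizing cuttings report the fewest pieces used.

Let r[k] be the best obtainable value from length k. For each k, try every first piece i and keep the best of price[i] + r[k−i].
r[1] = 5
r[2] = 10  (first piece 1, then r[1]=5)
r[3] = 20
r[4] = 25  (first piece 1, then r[3]=20)
r[5] = 36
r[6] = 42
r[7] = 47  (first piece 1, then r[6]=42)
r[8] = 56  (first piece 3, then r[5]=36)
r[9] = 62  (first piece 3, then r[6]=42)
r[10] = 72  (first piece 5, then r[5]=36)
r[11] = 78  (first piece 5, then r[6]=42)
r[12] = 84  (first piece 6, then r[6]=42)
Maximum revenue is $84.
Now minimize piece count subject to staying optimal: for each k, pieces[k] = 1 + min over i with p[i]+r[k−i]=r[k] of pieces[k−i].
pieces[9] = 2
pieces[10] = 2
pieces[11] = 2
pieces[12] = 2

2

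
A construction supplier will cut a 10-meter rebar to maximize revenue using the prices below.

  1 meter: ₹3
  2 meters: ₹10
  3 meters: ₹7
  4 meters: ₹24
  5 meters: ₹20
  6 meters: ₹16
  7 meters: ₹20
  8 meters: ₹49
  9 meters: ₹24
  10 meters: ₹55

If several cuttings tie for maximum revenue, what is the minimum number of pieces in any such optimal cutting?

2

Consider every possible first cut. r[k] is the best of p[i]+r[k−i] over all sellable i≤k.
r[1] = 3
r[2] = 10
r[3] = 13  (first piece 1, then r[2]=10)
r[4] = 24
r[5] = 27  (first piece 1, then r[4]=24)
r[6] = 34  (first piece 2, then r[4]=24)
r[7] = 37  (first piece 1, then r[6]=34)
r[8] = 49
r[9] = 52  (first piece 1, then r[8]=49)
r[10] = 59  (first piece 2, then r[8]=49)
Maximum revenue is ₹59.
Now minimize piece count subject to staying optimal: for each k, pieces[k] = 1 + min over i with p[i]+r[k−i]=r[k] of pieces[k−i].
pieces[7] = 3
pieces[8] = 1
pieces[9] = 2
pieces[10] = 2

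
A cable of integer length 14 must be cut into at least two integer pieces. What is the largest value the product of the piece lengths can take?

162

Fill P[k] for k=2..14: at each k try every first piece i and multiply by the better of (k−i) uncut or P[k−i].
P[2] = 1×max(1,0) = 1×1 = 1
P[3] = max(1×2, 2×1) = 2
P[4] = max(1×3, 2×2, 3×1) = 4
P[5] = max(1×4, 2×3, 3×2, 4×1) = 6
P[6] = max(1×6, 2×4, 3×3, 4×2, 5×1) = 9
P[7] = max(1×9, 2×6, 3×4, 4×3, 5×2, 6×1) = 12
P[8] = max(1×12, 2×9, 3×6, …, 6×2, 7×1) = 18
P[9] = max(1×18, 2×12, 3×9, …, 7×2, 8×1) = 27
P[10] = max(1×27, 2×18, 3×12, …, 8×2, 9×1) = 36
P[11] = max(1×36, 2×27, 3×18, …, 9×2, 10×1) = 54
P[12] = max(1×54, 2×36, 3×27, …, 10×2, 11×1) = 81
P[13] = max(1×81, 2×54, 3×36, …, 11×2, 12×1) = 108
P[14] = max(1×108, 2×81, 3×54, …, 12×2, 13×1) = 162
One optimal split: 3 + 3 + 3 + 3 + 2; product 3×3×3×3×2 = 162.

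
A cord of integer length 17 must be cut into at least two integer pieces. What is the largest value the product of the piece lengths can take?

486

Fill P[k] for k=2..17: at each k try every first piece i and multiply by the better of (k−i) uncut or P[k−i].
P[2] = 1*max(1,0) = 1*1 = 1
P[3] = max(1*2, 2*1) = 2
P[4] = max(1*3, 2*2, 3*1) = 4
P[5] = max(1*4, 2*3, 3*2, 4*1) = 6
P[6] = max(1*6, 2*4, 3*3, 4*2, 5*1) = 9
P[7] = max(1*9, 2*6, 3*4, 4*3, 5*2, 6*1) = 12
P[8] = max(1*12, 2*9, 3*6, …, 6*2, 7*1) = 18
P[9] = max(1*18, 2*12, 3*9, …, 7*2, 8*1) = 27
P[10] = max(1*27, 2*18, 3*12, …, 8*2, 9*1) = 36
P[11] = max(1*36, 2*27, 3*18, …, 9*2, 10*1) = 54
P[12] = max(1*54, 2*36, 3*27, …, 10*2, 11*1) = 81
P[13] = max(1*81, 2*54, 3*36, …, 11*2, 12*1) = 108
P[14] = max(1*108, 2*81, 3*54, …, 12*2, 13*1) = 162
P[15] = max(1*162, 2*108, 3*81, …, 13*2, 14*1) = 243
P[16] = max(1*243, 2*162, 3*108, …, 14*2, 15*1) = 324
P[17] = max(1*324, 2*243, 3*162, …, 15*2, 16*1) = 486
One optimal split: 3 + 3 + 3 + 3 + 3 + 2; product 3*3*3*3*3*2 = 486.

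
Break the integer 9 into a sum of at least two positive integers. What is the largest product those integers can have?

Fill g[k] for k=2..9: at each k try every first piece i and multiply by the better of (k−i) uncut or g[k−i].
g[2] = 1×max(1,0) = 1×1 = 1
g[3] = max(1×2, 2×1) = 2
g[4] = max(1×3, 2×2, 3×1) = 4
g[5] = max(1×4, 2×3, 3×2, 4×1) = 6
g[6] = max(1×6, 2×4, 3×3, 4×2, 5×1) = 9
g[7] = max(1×9, 2×6, 3×4, 4×3, 5×2, 6×1) = 12
g[8] = max(1×12, 2×9, 3×6, …, 6×2, 7×1) = 18
g[9] = max(1×18, 2×12, 3×9, …, 7×2, 8×1) = 27
One optimal split: 3 + 3 + 3; product 3×3×3 = 27.

27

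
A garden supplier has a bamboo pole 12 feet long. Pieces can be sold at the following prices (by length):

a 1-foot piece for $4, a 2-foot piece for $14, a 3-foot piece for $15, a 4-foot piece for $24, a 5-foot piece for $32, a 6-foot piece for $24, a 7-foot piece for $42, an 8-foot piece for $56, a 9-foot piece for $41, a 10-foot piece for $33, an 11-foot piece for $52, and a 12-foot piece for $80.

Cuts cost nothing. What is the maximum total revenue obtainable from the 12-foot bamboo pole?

84

Build R[k] bottom-up: R[k] = max over allowed piece i of (p[i] + R[k−i]).
R[1] = 4
R[2] = 14
R[3] = 18  (first piece 1, then R[2]=14)
R[4] = 28  (first piece 2, then R[2]=14)
R[5] = 32  (first piece 1, then R[4]=28)
R[6] = 42  (first piece 2, then R[4]=28)
R[7] = 46  (first piece 1, then R[6]=42)
R[8] = 56  (first piece 2, then R[6]=42)
R[9] = 60  (first piece 1, then R[8]=56)
R[10] = 70  (first piece 2, then R[8]=56)
R[11] = 74  (first piece 1, then R[10]=70)
R[12] = 84  (first piece 2, then R[10]=70)
One optimal cutting: 2 + 2 + 2 + 2 + 2 + 2 → $14 + $14 + $14 + $14 + $14 + $14 = $84.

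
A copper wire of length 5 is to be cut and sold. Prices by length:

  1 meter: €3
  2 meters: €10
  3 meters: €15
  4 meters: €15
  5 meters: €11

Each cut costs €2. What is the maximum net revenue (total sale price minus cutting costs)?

Consider every possible first cut. r[k] is the best of p[i]+r[k−i] over all sellable i≤k, charging 2 whenever i<k.
r[1] = 3
r[2] = 10
r[3] = 15
r[4] = 18  (first piece 2, then r[2]=10)
r[5] = 23  (first piece 2, then r[3]=15)
One optimal plan: pieces 3 + 2 (1 cut) → €25 − €2 = €23.

23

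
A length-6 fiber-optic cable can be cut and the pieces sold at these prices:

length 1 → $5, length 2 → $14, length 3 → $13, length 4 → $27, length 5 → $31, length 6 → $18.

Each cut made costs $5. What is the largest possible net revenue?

Let net[k] be the best obtainable value from length k. For each k, try every first piece i and keep the best of price[i] + net[k−i] minus the 5 cut fee when i<k.
net[1] = 5
net[2] = max(5+5-5, 14+0) = 14
net[3] = max(5+14-5, 14+5-5, 13+0) = 14
net[4] = max(5+14-5, 14+14-5, 13+5-5, 27+0) = 27
net[5] = max(5+27-5, 14+14-5, 13+14-5, 27+5-5, 31+0) = 31
net[6] = max(5+31-5, 14+27-5, 13+14-5, 27+14-5, 31+5-5, 18+0) = 36
One optimal plan: pieces 4 + 2 (1 cut) → $41 − $5 = $36.

36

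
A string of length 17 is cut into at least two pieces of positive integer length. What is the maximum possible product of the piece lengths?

Let prod[k] be the best product for length k (with at least one cut). For each first piece i, the rest contributes max(k−i, prod[k−i]).
prod[2] = 1·max(1,0) = 1·1 = 1
prod[3] = 1·max(2,1) = 1·2 = 2
prod[4] = 2·max(2,1) = 2·2 = 4
prod[5] = 2·max(3,2) = 2·3 = 6
prod[6] = 3·max(3,2) = 3·3 = 9
prod[7] = 2·max(5,6) = 2·6 = 12
prod[8] = 2·max(6,9) = 2·9 = 18
prod[9] = 3·max(6,9) = 3·9 = 27
prod[10] = 2·max(8,18) = 2·18 = 36
prod[11] = 2·max(9,27) = 2·27 = 54
prod[12] = 3·max(9,27) = 3·27 = 81
prod[13] = 2·max(11,54) = 2·54 = 108
prod[14] = 2·max(12,81) = 2·81 = 162
prod[15] = 3·max(12,81) = 3·81 = 243
prod[16] = 2·max(14,162) = 2·162 = 324
prod[17] = 2·max(15,243) = 2·243 = 486
One optimal split: 3 + 3 + 3 + 3 + 3 + 2; product 3·3·3·3·3·2 = 486.

486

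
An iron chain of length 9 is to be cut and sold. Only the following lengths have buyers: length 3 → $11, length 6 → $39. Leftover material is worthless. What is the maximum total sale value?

Let f[k] be the best obtainable value from length k. For each k, try every first piece i and keep the best of price[i] + f[k−i].
f[1] = 0
f[2] = 0
f[3] = 11
f[4] = 11
f[5] = 11
f[6] = 39
f[7] = 39
f[8] = 39
f[9] = 50  (first piece 3, then f[6]=39)
One optimal cutting: 6 + 3 → $50.

50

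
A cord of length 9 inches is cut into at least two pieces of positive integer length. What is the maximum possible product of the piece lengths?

Fill prod[k] for k=2..9: at each k try every first piece i and multiply by the better of (k−i) uncut or prod[k−i].
Small cases: prod[2]=1.
prod[3] = max(1×2, 2×1) = 2
prod[4] = max(1×3, 2×2, 3×1) = 4
prod[5] = max(1×4, 2×3, 3×2, 4×1) = 6
prod[6] = max(1×6, 2×4, 3×3, 4×2, 5×1) = 9
prod[7] = max(1×9, 2×6, 3×4, 4×3, 5×2, 6×1) = 12
prod[8] = max(1×12, 2×9, 3×6, …, 6×2, 7×1) = 18
prod[9] = max(1×18, 2×12, 3×9, …, 7×2, 8×1) = 27
One optimal split: 3 + 3 + 3; product 3×3×3 = 27.

27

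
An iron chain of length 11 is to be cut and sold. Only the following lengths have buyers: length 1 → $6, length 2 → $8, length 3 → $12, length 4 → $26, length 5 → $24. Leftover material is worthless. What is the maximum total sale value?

70

Consider every possible first cut. r[k] is the best of p[i]+r[k−i] over all sellable i≤k.
r[1] = 6
r[2] = max(6+6, 8+0) = 12
r[3] = max(6+12, 8+6, 12+0) = 18
r[4] = max(6+18, 8+12, 12+6, 26+0) = 26
r[5] = max(6+26, 8+18, 12+12, 26+6, 24+0) = 32
r[6] = max(6+32, 8+26, 12+18, 26+12, 24+6) = 38
r[7] = max(6+38, 8+32, 12+26, 26+18, 24+12) = 44
r[8] = max(6+44, 8+38, 12+32, 26+26, 24+18) = 52
r[9] = max(6+52, 8+44, 12+38, 26+32, 24+26) = 58
r[10] = max(6+58, 8+52, 12+44, 26+38, 24+32) = 64
r[11] = max(6+64, 8+58, 12+52, 26+44, 24+38) = 70
One optimal cutting: 4 + 4 + 1 + 1 + 1 → $70.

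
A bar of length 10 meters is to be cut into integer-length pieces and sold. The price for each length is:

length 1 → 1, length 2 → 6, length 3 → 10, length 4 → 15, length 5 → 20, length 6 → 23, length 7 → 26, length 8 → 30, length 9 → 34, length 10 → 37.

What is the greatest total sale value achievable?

40

Build r[k] bottom-up: r[k] = max over allowed piece i of (p[i] + r[k−i]).
r[1] = 1
r[2] = max(1+1, 6+0) = 6
r[3] = max(1+6, 6+1, 10+0) = 10
r[4] = max(1+10, 6+6, 10+1, 15+0) = 15
r[5] = max(1+15, 6+10, 10+6, 15+1, 20+0) = 20
r[6] = max(1+20, 6+15, 10+10, 15+6, 20+1, 23+0) = 23
r[7] = max(1+23, 6+20, 10+15, …, 23+1, 26+0) = 26
r[8] = max(1+26, 6+23, 10+20, …, 26+1, 30+0) = 30
r[9] = max(1+30, 6+26, 10+23, …, 30+1, 34+0) = 35
r[10] = max(1+35, 6+30, 10+26, …, 34+1, 37+0) = 40
One optimal cutting: 5 + 5 → 20 + 20 = 40.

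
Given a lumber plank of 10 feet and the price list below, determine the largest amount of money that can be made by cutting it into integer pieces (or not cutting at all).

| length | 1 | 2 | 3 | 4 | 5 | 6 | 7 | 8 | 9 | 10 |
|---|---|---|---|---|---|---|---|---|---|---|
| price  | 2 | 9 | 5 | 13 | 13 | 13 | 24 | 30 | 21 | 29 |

Consider every possible first cut. v[k] is the best of p[i]+v[k−i] over all sellable i≤k.
v[1] = 2
v[2] = max(2+2, 9+0) = 9
v[3] = max(2+9, 9+2, 5+0) = 11
v[4] = max(2+11, 9+9, 5+2, 13+0) = 18
v[5] = max(2+18, 9+11, 5+9, 13+2, 13+0) = 20
v[6] = max(2+20, 9+18, 5+11, 13+9, 13+2, 13+0) = 27
v[7] = max(2+27, 9+20, 5+18, …, 13+2, 24+0) = 29
v[8] = max(2+29, 9+27, 5+20, …, 24+2, 30+0) = 36
v[9] = max(2+36, 9+29, 5+27, …, 30+2, 21+0) = 38
v[10] = max(2+38, 9+36, 5+29, …, 21+2, 29+0) = 45
One optimal cutting: 2 + 2 + 2 + 2 + 2 → $9 + $9 + $9 + $9 + $9 = $45.

45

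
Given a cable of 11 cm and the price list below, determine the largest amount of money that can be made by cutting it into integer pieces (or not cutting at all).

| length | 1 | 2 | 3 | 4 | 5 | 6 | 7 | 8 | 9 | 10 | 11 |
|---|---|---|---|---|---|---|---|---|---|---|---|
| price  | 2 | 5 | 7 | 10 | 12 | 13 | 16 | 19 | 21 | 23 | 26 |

27

Let r[k] be the best obtainable value from length k. For each k, try every first piece i and keep the best of price[i] + r[k−i].
r[1] = 2
r[2] = max(2+2, 5+0) = 5
r[3] = max(2+5, 5+2, 7+0) = 7
r[4] = max(2+7, 5+5, 7+2, 10+0) = 10
r[5] = max(2+10, 5+7, 7+5, 10+2, 12+0) = 12
r[6] = max(2+12, 5+10, 7+7, 10+5, 12+2, 13+0) = 15
r[7] = max(2+15, 5+12, 7+10, …, 13+2, 16+0) = 17
r[8] = max(2+17, 5+15, 7+12, …, 16+2, 19+0) = 20
r[9] = max(2+20, 5+17, 7+15, …, 19+2, 21+0) = 22
r[10] = max(2+22, 5+20, 7+17, …, 21+2, 23+0) = 25
r[11] = max(2+25, 5+22, 7+20, …, 23+2, 26+0) = 27
One optimal cutting: 2 + 2 + 2 + 2 + 2 + 1 → 5 + 5 + 5 + 5 + 5 + 2 = 27.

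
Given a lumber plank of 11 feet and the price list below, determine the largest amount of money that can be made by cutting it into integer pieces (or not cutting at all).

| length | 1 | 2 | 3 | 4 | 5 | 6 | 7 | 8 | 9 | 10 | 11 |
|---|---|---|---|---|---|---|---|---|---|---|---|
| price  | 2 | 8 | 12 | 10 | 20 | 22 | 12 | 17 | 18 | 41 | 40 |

Let r[k] be the best obtainable value from length k. For each k, try every first piece i and keep the best of price[i] + r[k−i].
r[1] = 2
r[2] = max(2+2, 8+0) = 8
r[3] = max(2+8, 8+2, 12+0) = 12
r[4] = max(2+12, 8+8, 12+2, 10+0) = 16
r[5] = max(2+16, 8+12, 12+8, 10+2, 20+0) = 20
r[6] = max(2+20, 8+16, 12+12, 10+8, 20+2, 22+0) = 24
r[7] = max(2+24, 8+20, 12+16, …, 22+2, 12+0) = 28
r[8] = max(2+28, 8+24, 12+20, …, 12+2, 17+0) = 32
r[9] = max(2+32, 8+28, 12+24, …, 17+2, 18+0) = 36
r[10] = max(2+36, 8+32, 12+28, …, 18+2, 41+0) = 41
r[11] = max(2+41, 8+36, 12+32, …, 41+2, 40+0) = 44
One optimal cutting: 3 + 2 + 2 + 2 + 2 → $12 + $8 + $8 + $8 + $8 = $44.

44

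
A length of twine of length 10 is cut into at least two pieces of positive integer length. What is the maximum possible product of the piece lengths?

Let m[k] be the best product for length k (with at least one cut). For each first piece i, the rest contributes max(k−i, m[k−i]).
m[2] = 1·max(1,0) = 1·1 = 1
m[3] = 1·max(2,1) = 1·2 = 2
m[4] = 2·max(2,1) = 2·2 = 4
m[5] = 2·max(3,2) = 2·3 = 6
m[6] = 3·max(3,2) = 3·3 = 9
m[7] = 2·max(5,6) = 2·6 = 12
m[8] = 2·max(6,9) = 2·9 = 18
m[9] = 3·max(6,9) = 3·9 = 27
m[10] = 2·max(8,18) = 2·18 = 36
One optimal split: 3 + 3 + 2 + 2; product 3·3·2·2 = 36.

36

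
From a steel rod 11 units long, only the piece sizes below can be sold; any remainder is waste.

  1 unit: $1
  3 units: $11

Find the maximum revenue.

Build best[k] bottom-up: best[k] = max over allowed piece i of (p[i] + best[k−i]).
best[1] = 1
best[2] = 2  (first piece 1, then best[1]=1)
best[3] = max(1+2, 11+0) = 11
best[4] = max(1+11, 11+1) = 12
best[5] = max(1+12, 11+2) = 13
best[6] = max(1+13, 11+11) = 22
best[7] = max(1+22, 11+12) = 23
best[8] = max(1+23, 11+13) = 24
best[9] = max(1+24, 11+22) = 33
best[10] = max(1+33, 11+23) = 34
best[11] = max(1+34, 11+24) = 35
One optimal cutting: 3 + 3 + 3 + 1 + 1 → $35.

35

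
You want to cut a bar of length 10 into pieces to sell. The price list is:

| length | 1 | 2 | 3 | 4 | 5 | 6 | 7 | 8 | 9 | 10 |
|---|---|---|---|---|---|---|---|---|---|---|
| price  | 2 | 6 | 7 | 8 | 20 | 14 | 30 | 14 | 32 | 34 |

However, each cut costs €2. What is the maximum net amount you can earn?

Consider every possible first cut. net[k] is the best of p[i]+net[k−i] over all sellable i≤k, charging 2 whenever i<k.
net[1] = 2
net[2] = 6
net[3] = 7
net[4] = 10  (first piece 2, then net[2]=6)
net[5] = 20
net[6] = 20  (first piece 1, then net[5]=20)
net[7] = 30
net[8] = 30  (first piece 1, then net[7]=30)
net[9] = 34  (first piece 2, then net[7]=30)
net[10] = 38  (first piece 5, then net[5]=20)
One optimal plan: pieces 5 + 5 (1 cut) → €40 − €2 = €38.

38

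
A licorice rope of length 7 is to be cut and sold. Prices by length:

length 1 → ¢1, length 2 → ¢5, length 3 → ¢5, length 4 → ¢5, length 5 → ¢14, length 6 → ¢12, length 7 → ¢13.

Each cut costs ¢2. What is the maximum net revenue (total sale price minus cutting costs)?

17

Build net[k] bottom-up: net[k] = max over allowed piece i of (p[i] + net[k−i]) − 2 per cut.
net[1] = 1
net[2] = max(1+1-2, 5+0) = 5
net[3] = max(1+5-2, 5+1-2, 5+0) = 5
net[4] = max(1+5-2, 5+5-2, 5+1-2, 5+0) = 8
net[5] = max(1+8-2, 5+5-2, 5+5-2, 5+1-2, 14+0) = 14
net[6] = max(1+14-2, 5+8-2, 5+5-2, 5+5-2, 14+1-2, 12+0) = 13
net[7] = max(1+13-2, 5+14-2, 5+8-2, …, 12+1-2, 13+0) = 17
One optimal plan: pieces 5 + 2 (1 cut) → ¢19 − ¢2 = ¢17.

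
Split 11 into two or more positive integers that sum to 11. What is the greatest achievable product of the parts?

54

Let g[k] be the best product for length k (with at least one cut). For each first piece i, the rest contributes max(k−i, g[k−i]).
Small cases: g[2]=1, g[3]=2, g[4]=4, g[5]=6, g[6]=9.
g[7] = 2*max(5,6) = 2*6 = 12
g[8] = 2*max(6,9) = 2*9 = 18
g[9] = 3*max(6,9) = 3*9 = 27
g[10] = 2*max(8,18) = 2*18 = 36
g[11] = 2*max(9,27) = 2*27 = 54
One optimal split: 3 + 3 + 3 + 2; product 3*3*3*2 = 54.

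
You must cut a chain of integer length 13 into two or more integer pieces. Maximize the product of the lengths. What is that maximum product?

Define P[k] = max over 1≤i<k of i · max(k−i, P[k−i]); the inner max lets the remainder stay uncut if that's better.
P[2] = 1·max(1,0) = 1·1 = 1
P[3] = max(1·2, 2·1) = 2
P[4] = max(1·3, 2·2, 3·1) = 4
P[5] = max(1·4, 2·3, 3·2, 4·1) = 6
P[6] = max(1·6, 2·4, 3·3, 4·2, 5·1) = 9
P[7] = max(1·9, 2·6, 3·4, 4·3, 5·2, 6·1) = 12
P[8] = max(1·12, 2·9, 3·6, …, 6·2, 7·1) = 18
P[9] = max(1·18, 2·12, 3·9, …, 7·2, 8·1) = 27
P[10] = max(1·27, 2·18, 3·12, …, 8·2, 9·1) = 36
P[11] = max(1·36, 2·27, 3·18, …, 9·2, 10·1) = 54
P[12] = max(1·54, 2·36, 3·27, …, 10·2, 11·1) = 81
P[13] = max(1·81, 2·54, 3·36, …, 11·2, 12·1) = 108
One optimal split: 3 + 3 + 3 + 2 + 2; product 3·3·3·2·2 = 108.

108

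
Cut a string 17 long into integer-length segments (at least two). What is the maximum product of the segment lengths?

486

Define m[k] = max over 1≤i<k of i · max(k−i, m[k−i]); the inner max lets the remainder stay uncut if that's better.
m[2] = 1·max(1,0) = 1·1 = 1
m[3] = max(1·2, 2·1) = 2
m[4] = max(1·3, 2·2, 3·1) = 4
m[5] = max(1·4, 2·3, 3·2, 4·1) = 6
m[6] = max(1·6, 2·4, 3·3, 4·2, 5·1) = 9
m[7] = max(1·9, 2·6, 3·4, 4·3, 5·2, 6·1) = 12
m[8] = max(1·12, 2·9, 3·6, …, 6·2, 7·1) = 18
m[9] = max(1·18, 2·12, 3·9, …, 7·2, 8·1) = 27
m[10] = max(1·27, 2·18, 3·12, …, 8·2, 9·1) = 36
m[11] = max(1·36, 2·27, 3·18, …, 9·2, 10·1) = 54
m[12] = max(1·54, 2·36, 3·27, …, 10·2, 11·1) = 81
m[13] = max(1·81, 2·54, 3·36, …, 11·2, 12·1) = 108
m[14] = max(1·108, 2·81, 3·54, …, 12·2, 13·1) = 162
m[15] = max(1·162, 2·108, 3·81, …, 13·2, 14·1) = 243
m[16] = max(1·243, 2·162, 3·108, …, 14·2, 15·1) = 324
m[17] = max(1·324, 2·243, 3·162, …, 15·2, 16·1) = 486
One optimal split: 3 + 3 + 3 + 3 + 3 + 2; product 3·3·3·3·3·2 = 486.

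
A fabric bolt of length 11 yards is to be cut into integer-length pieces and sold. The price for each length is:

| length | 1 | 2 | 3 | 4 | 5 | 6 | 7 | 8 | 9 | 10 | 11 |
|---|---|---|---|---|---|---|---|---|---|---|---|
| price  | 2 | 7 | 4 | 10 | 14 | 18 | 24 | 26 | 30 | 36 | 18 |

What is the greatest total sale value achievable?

38

Let v[k] be the best obtainable value from length k. For each k, try every first piece i and keep the best of price[i] + v[k−i].
v[1] = 2
v[2] = 7
v[3] = 9  (first piece 1, then v[2]=7)
v[4] = 14  (first piece 2, then v[2]=7)
v[5] = 16  (first piece 1, then v[4]=14)
v[6] = 21  (first piece 2, then v[4]=14)
v[7] = 24
v[8] = 28  (first piece 2, then v[6]=21)
v[9] = 31  (first piece 2, then v[7]=24)
v[10] = 36
v[11] = 38  (first piece 1, then v[10]=36)
One optimal cutting: 10 + 1 → $36 + $2 = $38.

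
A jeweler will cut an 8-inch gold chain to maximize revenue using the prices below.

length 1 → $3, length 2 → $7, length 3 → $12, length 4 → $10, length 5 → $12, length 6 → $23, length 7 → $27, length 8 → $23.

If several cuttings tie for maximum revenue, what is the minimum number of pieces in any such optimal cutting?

3

Consider every possible first cut. r[k] is the best of p[i]+r[k−i] over all sellable i≤k.
r[1] = 3
r[2] = max(3+3, 7+0) = 7
r[3] = max(3+7, 7+3, 12+0) = 12
r[4] = max(3+12, 7+7, 12+3, 10+0) = 15
r[5] = max(3+15, 7+12, 12+7, 10+3, 12+0) = 19
r[6] = max(3+19, 7+15, 12+12, 10+7, 12+3, 23+0) = 24
r[7] = max(3+24, 7+19, 12+15, …, 23+3, 27+0) = 27
r[8] = max(3+27, 7+24, 12+19, …, 27+3, 23+0) = 31
Maximum revenue is $31.
Now minimize piece count subject to staying optimal: for each k, pieces[k] = 1 + min over i with p[i]+r[k−i]=r[k] of pieces[k−i].
pieces[5] = 2
pieces[6] = 2
pieces[7] = 1
pieces[8] = 3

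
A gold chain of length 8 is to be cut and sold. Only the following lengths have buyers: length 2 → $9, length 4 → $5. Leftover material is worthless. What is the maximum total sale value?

36

Consider every possible first cut. best[k] is the best of p[i]+best[k−i] over all sellable i≤k.
best[1] = 0
best[2] = 9
best[3] = 9
best[4] = 18  (first piece 2, then best[2]=9)
best[5] = 18
best[6] = 27  (first piece 2, then best[4]=18)
best[7] = 27
best[8] = 36  (first piece 2, then best[6]=27)
One optimal cutting: 2 + 2 + 2 + 2 → $36.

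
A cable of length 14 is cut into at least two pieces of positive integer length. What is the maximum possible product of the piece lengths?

162

Fill g[k] for k=2..14: at each k try every first piece i and multiply by the better of (k−i) uncut or g[k−i].
g[2] = 1·max(1,0) = 1·1 = 1
g[3] = 1·max(2,1) = 1·2 = 2
g[4] = 2·max(2,1) = 2·2 = 4
g[5] = 2·max(3,2) = 2·3 = 6
g[6] = 3·max(3,2) = 3·3 = 9
g[7] = 2·max(5,6) = 2·6 = 12
g[8] = 2·max(6,9) = 2·9 = 18
g[9] = 3·max(6,9) = 3·9 = 27
g[10] = 2·max(8,18) = 2·18 = 36
g[11] = 2·max(9,27) = 2·27 = 54
g[12] = 3·max(9,27) = 3·27 = 81
g[13] = 2·max(11,54) = 2·54 = 108
g[14] = 2·max(12,81) = 2·81 = 162
One optimal split: 3 + 3 + 3 + 3 + 2; product 3·3·3·3·2 = 162.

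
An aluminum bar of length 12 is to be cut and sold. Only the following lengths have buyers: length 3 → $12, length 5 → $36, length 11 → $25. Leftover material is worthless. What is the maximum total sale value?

Consider every possible first cut. f[k] is the best of p[i]+f[k−i] over all sellable i≤k.
f[1] = 0
f[2] = 0
f[3] = 12
f[4] = 12
f[5] = 36
f[6] = 36
f[7] = 36
f[8] = 48  (first piece 3, then f[5]=36)
f[9] = 48
f[10] = 72  (first piece 5, then f[5]=36)
f[11] = 72
f[12] = 72
One optimal cutting: pieces 5 + 5 with 2 cm of scrap → $72.

72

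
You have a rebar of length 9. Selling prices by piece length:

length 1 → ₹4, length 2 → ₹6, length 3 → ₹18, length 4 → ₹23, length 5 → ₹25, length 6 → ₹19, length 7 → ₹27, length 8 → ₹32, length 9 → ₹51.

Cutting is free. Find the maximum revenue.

Let best[k] be the best obtainable value from length k. For each k, try every first piece i and keep the best of price[i] + best[k−i].
best[1] = 4
best[2] = max(4+4, 6+0) = 8
best[3] = max(4+8, 6+4, 18+0) = 18
best[4] = max(4+18, 6+8, 18+4, 23+0) = 23
best[5] = max(4+23, 6+18, 18+8, 23+4, 25+0) = 27
best[6] = max(4+27, 6+23, 18+18, 23+8, 25+4, 19+0) = 36
best[7] = max(4+36, 6+27, 18+23, …, 19+4, 27+0) = 41
best[8] = max(4+41, 6+36, 18+27, …, 27+4, 32+0) = 46
best[9] = max(4+46, 6+41, 18+36, …, 32+4, 51+0) = 54
One optimal cutting: 3 + 3 + 3 → ₹18 + ₹18 + ₹18 = ₹54.

54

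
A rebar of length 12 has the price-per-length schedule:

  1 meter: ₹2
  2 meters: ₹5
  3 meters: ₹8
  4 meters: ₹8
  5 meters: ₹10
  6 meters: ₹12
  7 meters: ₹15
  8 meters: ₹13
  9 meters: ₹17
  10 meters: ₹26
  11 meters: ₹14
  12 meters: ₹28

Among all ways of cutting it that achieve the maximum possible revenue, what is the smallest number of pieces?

4

Build r[k] bottom-up: r[k] = max over allowed piece i of (p[i] + r[k−i]).
r[1] = 2
r[2] = 5
r[3] = 8
r[4] = 10  (first piece 1, then r[3]=8)
r[5] = 13  (first piece 2, then r[3]=8)
r[6] = 16  (first piece 3, then r[3]=8)
r[7] = 18  (first piece 1, then r[6]=16)
r[8] = 21  (first piece 2, then r[6]=16)
r[9] = 24  (first piece 3, then r[6]=16)
r[10] = 26  (first piece 1, then r[9]=24)
r[11] = 29  (first piece 2, then r[9]=24)
r[12] = 32  (first piece 3, then r[9]=24)
Maximum revenue is ₹32.
Now minimize piece count subject to staying optimal: for each k, pieces[k] = 1 + min over i with p[i]+r[k−i]=r[k] of pieces[k−i].
pieces[9] = 3
pieces[10] = 1
pieces[11] = 4
pieces[12] = 4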